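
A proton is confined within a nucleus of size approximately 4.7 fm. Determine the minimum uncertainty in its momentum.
1.122 × 10^-20 kg·m/s

Using the Heisenberg uncertainty principle:
ΔxΔp ≥ ℏ/2

With Δx ≈ L = 4.700e-15 m (the confinement size):
Δp_min = ℏ/(2Δx)
Δp_min = (1.055e-34 J·s) / (2 × 4.700e-15 m)
Δp_min = 1.122e-20 kg·m/s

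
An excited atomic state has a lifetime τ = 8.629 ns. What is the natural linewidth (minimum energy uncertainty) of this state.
38.140 neV

Using the energy-time uncertainty principle:
ΔEΔt ≥ ℏ/2

The lifetime τ represents the time uncertainty Δt.
The natural linewidth (minimum energy uncertainty) is:

ΔE = ℏ/(2τ)
ΔE = (1.055e-34 J·s) / (2 × 8.629e-09 s)
ΔE = 6.111e-27 J = 38.140 neV

This natural linewidth limits the precision of spectroscopic measurements.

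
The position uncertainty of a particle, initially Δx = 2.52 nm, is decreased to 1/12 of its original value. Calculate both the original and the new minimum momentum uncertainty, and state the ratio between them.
Original Δp_min = 2.092 × 10^-26 kg·m/s; new Δp'_min = 2.511 × 10^-25 kg·m/s; ratio Δp'_min/Δp_min = 12.

From the uncertainty principle ΔxΔp ≥ ℏ/2, the minimum momentum uncertainty is Δp_min = ℏ/(2Δx).

Original (Δx = 2.52 nm = 2.520e-09 m):
Δp_min = (1.055e-34 J·s)/(2 × 2.520e-09 m) = 2.092e-26 kg·m/s

When Δx → (1/12)Δx:
Δp'_min = ℏ/(2 × (1/12)Δx) = 12 × ℏ/(2Δx) = 12 × Δp_min
Δp'_min = 12 × 2.092e-26 kg·m/s = 2.511e-25 kg·m/s

Since Δp_min ∝ 1/Δx, when Δx is decreased to 1/12 of its original value, Δp_min increases to 12 times its original value.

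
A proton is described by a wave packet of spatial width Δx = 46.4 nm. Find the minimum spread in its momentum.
1.136 × 10^-27 kg·m/s

For a wave packet, the spatial width Δx and momentum spread Δp are related by the uncertainty principle:
ΔxΔp ≥ ℏ/2

The minimum momentum spread is:
Δp_min = ℏ/(2Δx)
Δp_min = (1.055e-34 J·s) / (2 × 4.640e-08 m)
Δp_min = 1.136e-27 kg·m/s

A wave packet cannot have both a well-defined position and well-defined momentum.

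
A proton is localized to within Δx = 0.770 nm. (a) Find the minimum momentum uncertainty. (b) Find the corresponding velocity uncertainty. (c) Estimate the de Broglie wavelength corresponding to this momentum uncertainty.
(a) Δp_min = 6.848 × 10^-26 kg·m/s
(b) Δv_min = 40.941 m/s
(c) λ_dB = 9.676 nm

Step-by-step:

(a) From the uncertainty principle:
Δp_min = ℏ/(2Δx) = (1.055e-34 J·s)/(2 × 7.700e-10 m) = 6.848e-26 kg·m/s

(b) The velocity uncertainty:
Δv = Δp/m = (6.848e-26 kg·m/s)/(1.673e-27 kg) = 4.094e+01 m/s = 40.941 m/s

(c) The de Broglie wavelength for this momentum:
λ = h/p = (6.626e-34 J·s)/(6.848e-26 kg·m/s) = 9.676e-09 m = 9.676 nm

Note: The de Broglie wavelength is comparable to the localization size, as expected from wave-particle duality.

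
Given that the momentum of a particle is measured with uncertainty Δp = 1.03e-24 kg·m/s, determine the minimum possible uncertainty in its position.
51.193 pm

Using the Heisenberg uncertainty principle:
ΔxΔp ≥ ℏ/2

The minimum uncertainty in position is:
Δx_min = ℏ/(2Δp)
Δx_min = (1.055e-34 J·s) / (2 × 1.030e-24 kg·m/s)
Δx_min = 5.119e-11 m = 51.193 pm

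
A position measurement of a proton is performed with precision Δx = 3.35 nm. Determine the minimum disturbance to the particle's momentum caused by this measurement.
1.574 × 10^-26 kg·m/s

The uncertainty principle implies that measuring position disturbs momentum:
ΔxΔp ≥ ℏ/2

When we measure position with precision Δx, we necessarily introduce a momentum uncertainty:
Δp ≥ ℏ/(2Δx)
Δp_min = (1.055e-34 J·s) / (2 × 3.350e-09 m)
Δp_min = 1.574e-26 kg·m/s

The more precisely we measure position, the greater the momentum disturbance.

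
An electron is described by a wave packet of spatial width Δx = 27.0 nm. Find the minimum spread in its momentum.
1.953 × 10^-27 kg·m/s

For a wave packet, the spatial width Δx and momentum spread Δp are related by the uncertainty principle:
ΔxΔp ≥ ℏ/2

The minimum momentum spread is:
Δp_min = ℏ/(2Δx)
Δp_min = (1.055e-34 J·s) / (2 × 2.700e-08 m)
Δp_min = 1.953e-27 kg·m/s

A wave packet cannot have both a well-defined position and well-defined momentum.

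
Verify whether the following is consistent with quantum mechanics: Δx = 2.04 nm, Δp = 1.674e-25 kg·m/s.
Yes, it satisfies the uncertainty principle.

Calculate the product ΔxΔp:
ΔxΔp = (2.040e-09 m) × (1.674e-25 kg·m/s)
ΔxΔp = 3.415e-34 J·s

Compare to the minimum allowed value ℏ/2:
ℏ/2 = 5.273e-35 J·s

Since ΔxΔp = 3.415e-34 J·s ≥ 5.273e-35 J·s = ℏ/2,
the measurement satisfies the uncertainty principle.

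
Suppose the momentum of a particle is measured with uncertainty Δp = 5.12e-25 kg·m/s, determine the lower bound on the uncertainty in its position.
102.986 pm

Using the Heisenberg uncertainty principle:
ΔxΔp ≥ ℏ/2

The minimum uncertainty in position is:
Δx_min = ℏ/(2Δp)
Δx_min = (1.055e-34 J·s) / (2 × 5.120e-25 kg·m/s)
Δx_min = 1.030e-10 m = 102.986 pm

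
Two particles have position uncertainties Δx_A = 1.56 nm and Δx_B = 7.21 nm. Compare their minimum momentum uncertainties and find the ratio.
Particle A has the larger minimum momentum uncertainty, by a factor of 4.62.

For each particle, the minimum momentum uncertainty is Δp_min = ℏ/(2Δx):

Particle A: Δp_A = ℏ/(2×1.560e-09 m) = 3.380e-26 kg·m/s
Particle B: Δp_B = ℏ/(2×7.210e-09 m) = 7.313e-27 kg·m/s

Ratio: Δp_A/Δp_B = 4.62

Since Δp_min ∝ 1/Δx, the particle with smaller position uncertainty (A) has larger momentum uncertainty.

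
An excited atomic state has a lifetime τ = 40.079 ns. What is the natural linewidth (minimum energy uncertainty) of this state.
8.211 neV

Using the energy-time uncertainty principle:
ΔEΔt ≥ ℏ/2

The lifetime τ represents the time uncertainty Δt.
The natural linewidth (minimum energy uncertainty) is:

ΔE = ℏ/(2τ)
ΔE = (1.055e-34 J·s) / (2 × 4.008e-08 s)
ΔE = 1.316e-27 J = 8.211 neV

This natural linewidth limits the precision of spectroscopic measurements.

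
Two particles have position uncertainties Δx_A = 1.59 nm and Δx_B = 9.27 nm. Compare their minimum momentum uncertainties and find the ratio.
Particle A has the larger minimum momentum uncertainty, by a factor of 5.83.

For each particle, the minimum momentum uncertainty is Δp_min = ℏ/(2Δx):

Particle A: Δp_A = ℏ/(2×1.590e-09 m) = 3.316e-26 kg·m/s
Particle B: Δp_B = ℏ/(2×9.270e-09 m) = 5.688e-27 kg·m/s

Ratio: Δp_A/Δp_B = 5.83

Since Δp_min ∝ 1/Δx, the particle with smaller position uncertainty (A) has larger momentum uncertainty.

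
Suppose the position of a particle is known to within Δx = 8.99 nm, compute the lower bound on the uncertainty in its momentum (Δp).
5.865 × 10^-27 kg·m/s

Using the Heisenberg uncertainty principle:
ΔxΔp ≥ ℏ/2

The minimum uncertainty in momentum is:
Δp_min = ℏ/(2Δx)
Δp_min = (1.055e-34 J·s) / (2 × 8.990e-09 m)
Δp_min = 5.865e-27 kg·m/s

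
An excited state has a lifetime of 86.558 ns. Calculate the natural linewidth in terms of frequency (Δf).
919.354 kHz

Using the energy-time uncertainty principle and E = hf:
ΔEΔt ≥ ℏ/2
hΔf·Δt ≥ ℏ/2

The minimum frequency uncertainty is:
Δf = ℏ/(2hτ) = 1/(4πτ)
Δf = 1/(4π × 8.656e-08 s)
Δf = 9.194e+05 Hz = 919.354 kHz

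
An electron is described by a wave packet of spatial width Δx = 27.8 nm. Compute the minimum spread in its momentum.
1.897 × 10^-27 kg·m/s

For a wave packet, the spatial width Δx and momentum spread Δp are related by the uncertainty principle:
ΔxΔp ≥ ℏ/2

The minimum momentum spread is:
Δp_min = ℏ/(2Δx)
Δp_min = (1.055e-34 J·s) / (2 × 2.780e-08 m)
Δp_min = 1.897e-27 kg·m/s

A wave packet cannot have both a well-defined position and well-defined momentum.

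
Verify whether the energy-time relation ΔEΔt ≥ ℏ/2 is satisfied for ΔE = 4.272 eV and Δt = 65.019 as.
No, it violates the uncertainty relation.

Calculate the product ΔEΔt:
ΔE = 4.272 eV = 6.844e-19 J
ΔEΔt = (6.844e-19 J) × (6.502e-17 s)
ΔEΔt = 4.450e-35 J·s

Compare to the minimum allowed value ℏ/2:
ℏ/2 = 5.273e-35 J·s

Since ΔEΔt = 4.450e-35 J·s < 5.273e-35 J·s = ℏ/2,
this violates the uncertainty relation.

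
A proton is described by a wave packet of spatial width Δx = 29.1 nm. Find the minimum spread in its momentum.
1.812 × 10^-27 kg·m/s

For a wave packet, the spatial width Δx and momentum spread Δp are related by the uncertainty principle:
ΔxΔp ≥ ℏ/2

The minimum momentum spread is:
Δp_min = ℏ/(2Δx)
Δp_min = (1.055e-34 J·s) / (2 × 2.910e-08 m)
Δp_min = 1.812e-27 kg·m/s

A wave packet cannot have both a well-defined position and well-defined momentum.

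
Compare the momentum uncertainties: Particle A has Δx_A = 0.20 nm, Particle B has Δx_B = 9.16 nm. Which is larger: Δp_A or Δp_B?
Particle A has the larger minimum momentum uncertainty, by a factor of 45.80.

For each particle, the minimum momentum uncertainty is Δp_min = ℏ/(2Δx):

Particle A: Δp_A = ℏ/(2×2.000e-10 m) = 2.636e-25 kg·m/s
Particle B: Δp_B = ℏ/(2×9.160e-09 m) = 5.756e-27 kg·m/s

Ratio: Δp_A/Δp_B = 45.80

Since Δp_min ∝ 1/Δx, the particle with smaller position uncertainty (A) has larger momentum uncertainty.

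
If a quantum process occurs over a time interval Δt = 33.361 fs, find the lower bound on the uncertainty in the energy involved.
9.865 meV

Using the energy-time uncertainty principle:
ΔEΔt ≥ ℏ/2

The minimum uncertainty in energy is:
ΔE_min = ℏ/(2Δt)
ΔE_min = (1.055e-34 J·s) / (2 × 3.336e-14 s)
ΔE_min = 1.581e-21 J = 9.865 meV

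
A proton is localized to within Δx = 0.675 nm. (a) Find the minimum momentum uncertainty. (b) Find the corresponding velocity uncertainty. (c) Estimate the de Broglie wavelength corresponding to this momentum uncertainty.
(a) Δp_min = 7.812 × 10^-26 kg·m/s
(b) Δv_min = 46.703 m/s
(c) λ_dB = 8.482 nm

Step-by-step:

(a) From the uncertainty principle:
Δp_min = ℏ/(2Δx) = (1.055e-34 J·s)/(2 × 6.750e-10 m) = 7.812e-26 kg·m/s

(b) The velocity uncertainty:
Δv = Δp/m = (7.812e-26 kg·m/s)/(1.673e-27 kg) = 4.670e+01 m/s = 46.703 m/s

(c) The de Broglie wavelength for this momentum:
λ = h/p = (6.626e-34 J·s)/(7.812e-26 kg·m/s) = 8.482e-09 m = 8.482 nm

Note: The de Broglie wavelength is comparable to the localization size, as expected from wave-particle duality.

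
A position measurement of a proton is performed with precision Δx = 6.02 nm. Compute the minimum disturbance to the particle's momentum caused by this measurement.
8.759 × 10^-27 kg·m/s

The uncertainty principle implies that measuring position disturbs momentum:
ΔxΔp ≥ ℏ/2

When we measure position with precision Δx, we necessarily introduce a momentum uncertainty:
Δp ≥ ℏ/(2Δx)
Δp_min = (1.055e-34 J·s) / (2 × 6.020e-09 m)
Δp_min = 8.759e-27 kg·m/s

The more precisely we measure position, the greater the momentum disturbance.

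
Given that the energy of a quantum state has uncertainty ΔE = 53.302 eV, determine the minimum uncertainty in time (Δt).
6.174 as

Using the energy-time uncertainty principle:
ΔEΔt ≥ ℏ/2

The minimum uncertainty in time is:
Δt_min = ℏ/(2ΔE)
Δt_min = (1.055e-34 J·s) / (2 × 8.540e-18 J)
Δt_min = 6.174e-18 s = 6.174 as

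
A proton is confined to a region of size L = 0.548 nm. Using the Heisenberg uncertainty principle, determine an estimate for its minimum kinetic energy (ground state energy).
17.274 μeV

Using the uncertainty principle to estimate ground state energy:

1. The position uncertainty is approximately the confinement size:
   Δx ≈ L = 5.480e-10 m

2. From ΔxΔp ≥ ℏ/2, the minimum momentum uncertainty is:
   Δp ≈ ℏ/(2L) = 9.622e-26 kg·m/s

3. The kinetic energy is approximately:
   KE ≈ (Δp)²/(2m) = (9.622e-26)²/(2 × 1.673e-27 kg)
   KE ≈ 2.768e-24 J = 17.274 μeV

This is an order-of-magnitude estimate of the ground state energy.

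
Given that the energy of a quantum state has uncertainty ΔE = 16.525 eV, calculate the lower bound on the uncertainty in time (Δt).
19.916 as

Using the energy-time uncertainty principle:
ΔEΔt ≥ ℏ/2

The minimum uncertainty in time is:
Δt_min = ℏ/(2ΔE)
Δt_min = (1.055e-34 J·s) / (2 × 2.648e-18 J)
Δt_min = 1.992e-17 s = 19.916 as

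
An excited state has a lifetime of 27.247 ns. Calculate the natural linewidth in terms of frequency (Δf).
2.921 MHz

Using the energy-time uncertainty principle and E = hf:
ΔEΔt ≥ ℏ/2
hΔf·Δt ≥ ℏ/2

The minimum frequency uncertainty is:
Δf = ℏ/(2hτ) = 1/(4πτ)
Δf = 1/(4π × 2.725e-08 s)
Δf = 2.921e+06 Hz = 2.921 MHz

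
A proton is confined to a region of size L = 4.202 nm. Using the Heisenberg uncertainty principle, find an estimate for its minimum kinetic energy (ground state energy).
293.793 neV

Using the uncertainty principle to estimate ground state energy:

1. The position uncertainty is approximately the confinement size:
   Δx ≈ L = 4.202e-09 m

2. From ΔxΔp ≥ ℏ/2, the minimum momentum uncertainty is:
   Δp ≈ ℏ/(2L) = 1.255e-26 kg·m/s

3. The kinetic energy is approximately:
   KE ≈ (Δp)²/(2m) = (1.255e-26)²/(2 × 1.673e-27 kg)
   KE ≈ 4.707e-26 J = 293.793 neV

This is an order-of-magnitude estimate of the ground state energy.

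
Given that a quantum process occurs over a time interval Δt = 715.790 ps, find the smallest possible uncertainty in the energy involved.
459.780 neV

Using the energy-time uncertainty principle:
ΔEΔt ≥ ℏ/2

The minimum uncertainty in energy is:
ΔE_min = ℏ/(2Δt)
ΔE_min = (1.055e-34 J·s) / (2 × 7.158e-10 s)
ΔE_min = 7.366e-26 J = 459.780 neV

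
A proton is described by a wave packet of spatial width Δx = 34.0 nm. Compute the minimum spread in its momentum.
1.551 × 10^-27 kg·m/s

For a wave packet, the spatial width Δx and momentum spread Δp are related by the uncertainty principle:
ΔxΔp ≥ ℏ/2

The minimum momentum spread is:
Δp_min = ℏ/(2Δx)
Δp_min = (1.055e-34 J·s) / (2 × 3.400e-08 m)
Δp_min = 1.551e-27 kg·m/s

A wave packet cannot have both a well-defined position and well-defined momentum.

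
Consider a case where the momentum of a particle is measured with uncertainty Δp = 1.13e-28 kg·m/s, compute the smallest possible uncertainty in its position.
466.625 nm

Using the Heisenberg uncertainty principle:
ΔxΔp ≥ ℏ/2

The minimum uncertainty in position is:
Δx_min = ℏ/(2Δp)
Δx_min = (1.055e-34 J·s) / (2 × 1.130e-28 kg·m/s)
Δx_min = 4.666e-07 m = 466.625 nm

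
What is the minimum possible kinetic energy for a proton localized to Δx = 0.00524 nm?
188.926 meV

Localizing a particle requires giving it sufficient momentum uncertainty:

1. From uncertainty principle: Δp ≥ ℏ/(2Δx)
   Δp_min = (1.055e-34 J·s) / (2 × 5.240e-12 m)
   Δp_min = 1.006e-23 kg·m/s

2. This momentum uncertainty corresponds to kinetic energy:
   KE ≈ (Δp)²/(2m) = (1.006e-23)²/(2 × 1.673e-27 kg)
   KE = 3.027e-20 J = 188.926 meV

Tighter localization requires more energy.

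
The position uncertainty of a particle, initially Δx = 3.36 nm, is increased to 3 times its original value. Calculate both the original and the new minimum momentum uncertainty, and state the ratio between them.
Original Δp_min = 1.569 × 10^-26 kg·m/s; new Δp'_min = 5.231 × 10^-27 kg·m/s; ratio Δp'_min/Δp_min = 1/3.

From the uncertainty principle ΔxΔp ≥ ℏ/2, the minimum momentum uncertainty is Δp_min = ℏ/(2Δx).

Original (Δx = 3.36 nm = 3.360e-09 m):
Δp_min = (1.055e-34 J·s)/(2 × 3.360e-09 m) = 1.569e-26 kg·m/s

When Δx → 3Δx:
Δp'_min = ℏ/(2 × 3Δx) = (1/3) × ℏ/(2Δx) = (1/3) × Δp_min
Δp'_min = 1/3 × 1.569e-26 kg·m/s = 5.231e-27 kg·m/s

Since Δp_min ∝ 1/Δx, when Δx is increased to 3 times its original value, Δp_min decreases to 1/3 of its original value.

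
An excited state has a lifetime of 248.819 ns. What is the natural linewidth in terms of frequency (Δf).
319.821 kHz

Using the energy-time uncertainty principle and E = hf:
ΔEΔt ≥ ℏ/2
hΔf·Δt ≥ ℏ/2

The minimum frequency uncertainty is:
Δf = ℏ/(2hτ) = 1/(4πτ)
Δf = 1/(4π × 2.488e-07 s)
Δf = 3.198e+05 Hz = 319.821 kHz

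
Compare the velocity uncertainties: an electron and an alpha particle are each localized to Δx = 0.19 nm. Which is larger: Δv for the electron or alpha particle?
The electron has the larger minimum velocity uncertainty, by a ratio of 7294.3.

For both particles, Δp_min = ℏ/(2Δx) = 2.775e-25 kg·m/s (same for both).

The velocity uncertainty is Δv = Δp/m:
- electron: Δv = 2.775e-25 / 9.109e-31 = 3.047e+05 m/s = 304.652 km/s
- alpha particle: Δv = 2.775e-25 / 6.645e-27 = 4.177e+01 m/s = 41.766 m/s

Ratio: 3.047e+05 / 4.177e+01 = 7294.3

The lighter particle has larger velocity uncertainty because Δv ∝ 1/m.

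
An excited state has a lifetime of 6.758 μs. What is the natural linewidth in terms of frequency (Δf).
11.775 kHz

Using the energy-time uncertainty principle and E = hf:
ΔEΔt ≥ ℏ/2
hΔf·Δt ≥ ℏ/2

The minimum frequency uncertainty is:
Δf = ℏ/(2hτ) = 1/(4πτ)
Δf = 1/(4π × 6.758e-06 s)
Δf = 1.178e+04 Hz = 11.775 kHz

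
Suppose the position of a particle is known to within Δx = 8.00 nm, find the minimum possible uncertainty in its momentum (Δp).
6.591 × 10^-27 kg·m/s

Using the Heisenberg uncertainty principle:
ΔxΔp ≥ ℏ/2

The minimum uncertainty in momentum is:
Δp_min = ℏ/(2Δx)
Δp_min = (1.055e-34 J·s) / (2 × 8.000e-09 m)
Δp_min = 6.591e-27 kg·m/s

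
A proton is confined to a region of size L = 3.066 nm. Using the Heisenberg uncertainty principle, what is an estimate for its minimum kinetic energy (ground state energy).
551.836 neV

Using the uncertainty principle to estimate ground state energy:

1. The position uncertainty is approximately the confinement size:
   Δx ≈ L = 3.066e-09 m

2. From ΔxΔp ≥ ℏ/2, the minimum momentum uncertainty is:
   Δp ≈ ℏ/(2L) = 1.720e-26 kg·m/s

3. The kinetic energy is approximately:
   KE ≈ (Δp)²/(2m) = (1.720e-26)²/(2 × 1.673e-27 kg)
   KE ≈ 8.841e-26 J = 551.836 neV

This is an order-of-magnitude estimate of the ground state energy.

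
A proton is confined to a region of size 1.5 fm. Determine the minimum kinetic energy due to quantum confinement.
2.306 MeV

Using the uncertainty principle:

1. Position uncertainty: Δx ≈ 1.500e-15 m
2. Minimum momentum uncertainty: Δp = ℏ/(2Δx) = 3.515e-20 kg·m/s
3. Minimum kinetic energy:
   KE = (Δp)²/(2m) = (3.515e-20)²/(2 × 1.673e-27 kg)
   KE = 3.694e-13 J = 2.306 MeV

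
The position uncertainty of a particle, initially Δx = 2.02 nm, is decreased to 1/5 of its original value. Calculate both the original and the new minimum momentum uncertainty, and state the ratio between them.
Original Δp_min = 2.610 × 10^-26 kg·m/s; new Δp'_min = 1.305 × 10^-25 kg·m/s; ratio Δp'_min/Δp_min = 5.

From the uncertainty principle ΔxΔp ≥ ℏ/2, the minimum momentum uncertainty is Δp_min = ℏ/(2Δx).

Original (Δx = 2.02 nm = 2.020e-09 m):
Δp_min = (1.055e-34 J·s)/(2 × 2.020e-09 m) = 2.610e-26 kg·m/s

When Δx → (1/5)Δx:
Δp'_min = ℏ/(2 × (1/5)Δx) = 5 × ℏ/(2Δx) = 5 × Δp_min
Δp'_min = 5 × 2.610e-26 kg·m/s = 1.305e-25 kg·m/s

Since Δp_min ∝ 1/Δx, when Δx is decreased to 1/5 of its original value, Δp_min increases to 5 times its original value.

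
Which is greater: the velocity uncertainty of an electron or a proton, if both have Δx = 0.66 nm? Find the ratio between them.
The electron has the larger minimum velocity uncertainty, by a ratio of 1836.2.

For both particles, Δp_min = ℏ/(2Δx) = 7.989e-26 kg·m/s (same for both).

The velocity uncertainty is Δv = Δp/m:
- electron: Δv = 7.989e-26 / 9.109e-31 = 8.770e+04 m/s = 87.703 km/s
- proton: Δv = 7.989e-26 / 1.673e-27 = 4.776e+01 m/s = 47.764 m/s

Ratio: 8.770e+04 / 4.776e+01 = 1836.2

The lighter particle has larger velocity uncertainty because Δv ∝ 1/m.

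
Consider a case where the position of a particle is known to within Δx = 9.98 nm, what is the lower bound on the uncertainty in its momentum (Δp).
5.283 × 10^-27 kg·m/s

Using the Heisenberg uncertainty principle:
ΔxΔp ≥ ℏ/2

The minimum uncertainty in momentum is:
Δp_min = ℏ/(2Δx)
Δp_min = (1.055e-34 J·s) / (2 × 9.980e-09 m)
Δp_min = 5.283e-27 kg·m/s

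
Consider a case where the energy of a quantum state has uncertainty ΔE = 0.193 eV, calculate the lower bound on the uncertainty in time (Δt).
1.705 fs

Using the energy-time uncertainty principle:
ΔEΔt ≥ ℏ/2

The minimum uncertainty in time is:
Δt_min = ℏ/(2ΔE)
Δt_min = (1.055e-34 J·s) / (2 × 3.092e-20 J)
Δt_min = 1.705e-15 s = 1.705 fs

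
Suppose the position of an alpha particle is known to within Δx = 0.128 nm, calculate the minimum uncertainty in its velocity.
61.996 m/s

Using the Heisenberg uncertainty principle and Δp = mΔv:
ΔxΔp ≥ ℏ/2
Δx(mΔv) ≥ ℏ/2

The minimum uncertainty in velocity is:
Δv_min = ℏ/(2mΔx)
Δv_min = (1.055e-34 J·s) / (2 × 6.645e-27 kg × 1.280e-10 m)
Δv_min = 6.200e+01 m/s = 61.996 m/s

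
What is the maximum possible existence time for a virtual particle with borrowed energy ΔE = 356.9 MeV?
9.221 × 10^-25 s

Using the energy-time uncertainty principle:
ΔEΔt ≥ ℏ/2

For a virtual particle borrowing energy ΔE, the maximum lifetime is:
Δt_max = ℏ/(2ΔE)

Converting energy:
ΔE = 356.9 MeV = 5.718e-11 J

Δt_max = (1.055e-34 J·s) / (2 × 5.718e-11 J)
Δt_max = 9.221e-25 s = 9.221 × 10^-25 s

Virtual particles with higher borrowed energy exist for shorter times.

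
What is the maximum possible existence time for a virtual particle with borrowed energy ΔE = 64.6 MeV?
5.095 ys

Using the energy-time uncertainty principle:
ΔEΔt ≥ ℏ/2

For a virtual particle borrowing energy ΔE, the maximum lifetime is:
Δt_max = ℏ/(2ΔE)

Converting energy:
ΔE = 64.6 MeV = 1.035e-11 J

Δt_max = (1.055e-34 J·s) / (2 × 1.035e-11 J)
Δt_max = 5.095e-24 s = 5.095 ys

Virtual particles with higher borrowed energy exist for shorter times.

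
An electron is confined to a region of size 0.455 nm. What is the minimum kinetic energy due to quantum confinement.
46.009 meV

Using the uncertainty principle:

1. Position uncertainty: Δx ≈ 4.550e-10 m
2. Minimum momentum uncertainty: Δp = ℏ/(2Δx) = 1.159e-25 kg·m/s
3. Minimum kinetic energy:
   KE = (Δp)²/(2m) = (1.159e-25)²/(2 × 9.109e-31 kg)
   KE = 7.371e-21 J = 46.009 meV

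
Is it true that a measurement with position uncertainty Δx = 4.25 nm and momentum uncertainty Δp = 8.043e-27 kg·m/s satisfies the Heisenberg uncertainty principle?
No, it violates the uncertainty principle (impossible measurement).

Calculate the product ΔxΔp:
ΔxΔp = (4.250e-09 m) × (8.043e-27 kg·m/s)
ΔxΔp = 3.418e-35 J·s

Compare to the minimum allowed value ℏ/2:
ℏ/2 = 5.273e-35 J·s

Since ΔxΔp = 3.418e-35 J·s < 5.273e-35 J·s = ℏ/2,
the measurement violates the uncertainty principle.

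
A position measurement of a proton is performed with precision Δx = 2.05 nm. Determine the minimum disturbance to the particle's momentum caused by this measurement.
2.572 × 10^-26 kg·m/s

The uncertainty principle implies that measuring position disturbs momentum:
ΔxΔp ≥ ℏ/2

When we measure position with precision Δx, we necessarily introduce a momentum uncertainty:
Δp ≥ ℏ/(2Δx)
Δp_min = (1.055e-34 J·s) / (2 × 2.050e-09 m)
Δp_min = 2.572e-26 kg·m/s

The more precisely we measure position, the greater the momentum disturbance.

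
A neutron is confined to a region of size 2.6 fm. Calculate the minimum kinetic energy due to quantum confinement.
766.318 keV

Using the uncertainty principle:

1. Position uncertainty: Δx ≈ 2.600e-15 m
2. Minimum momentum uncertainty: Δp = ℏ/(2Δx) = 2.028e-20 kg·m/s
3. Minimum kinetic energy:
   KE = (Δp)²/(2m) = (2.028e-20)²/(2 × 1.675e-27 kg)
   KE = 1.228e-13 J = 766.318 keV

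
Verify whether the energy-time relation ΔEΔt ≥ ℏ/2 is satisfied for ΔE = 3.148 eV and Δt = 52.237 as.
No, it violates the uncertainty relation.

Calculate the product ΔEΔt:
ΔE = 3.148 eV = 5.044e-19 J
ΔEΔt = (5.044e-19 J) × (5.224e-17 s)
ΔEΔt = 2.635e-35 J·s

Compare to the minimum allowed value ℏ/2:
ℏ/2 = 5.273e-35 J·s

Since ΔEΔt = 2.635e-35 J·s < 5.273e-35 J·s = ℏ/2,
this violates the uncertainty relation.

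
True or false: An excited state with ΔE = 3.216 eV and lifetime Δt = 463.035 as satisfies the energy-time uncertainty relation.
Yes, it satisfies the uncertainty relation.

Calculate the product ΔEΔt:
ΔE = 3.216 eV = 5.153e-19 J
ΔEΔt = (5.153e-19 J) × (4.630e-16 s)
ΔEΔt = 2.386e-34 J·s

Compare to the minimum allowed value ℏ/2:
ℏ/2 = 5.273e-35 J·s

Since ΔEΔt = 2.386e-34 J·s ≥ 5.273e-35 J·s = ℏ/2,
this satisfies the uncertainty relation.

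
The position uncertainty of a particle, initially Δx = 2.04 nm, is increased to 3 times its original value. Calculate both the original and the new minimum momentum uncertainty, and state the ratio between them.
Original Δp_min = 2.585 × 10^-26 kg·m/s; new Δp'_min = 8.616 × 10^-27 kg·m/s; ratio Δp'_min/Δp_min = 1/3.

From the uncertainty principle ΔxΔp ≥ ℏ/2, the minimum momentum uncertainty is Δp_min = ℏ/(2Δx).

Original (Δx = 2.04 nm = 2.040e-09 m):
Δp_min = (1.055e-34 J·s)/(2 × 2.040e-09 m) = 2.585e-26 kg·m/s

When Δx → 3Δx:
Δp'_min = ℏ/(2 × 3Δx) = (1/3) × ℏ/(2Δx) = (1/3) × Δp_min
Δp'_min = 1/3 × 2.585e-26 kg·m/s = 8.616e-27 kg·m/s

Since Δp_min ∝ 1/Δx, when Δx is increased to 3 times its original value, Δp_min decreases to 1/3 of its original value.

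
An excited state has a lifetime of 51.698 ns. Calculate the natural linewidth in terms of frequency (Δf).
1.539 MHz

Using the energy-time uncertainty principle and E = hf:
ΔEΔt ≥ ℏ/2
hΔf·Δt ≥ ℏ/2

The minimum frequency uncertainty is:
Δf = ℏ/(2hτ) = 1/(4πτ)
Δf = 1/(4π × 5.170e-08 s)
Δf = 1.539e+06 Hz = 1.539 MHz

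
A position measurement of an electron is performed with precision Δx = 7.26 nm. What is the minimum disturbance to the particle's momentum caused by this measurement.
7.263 × 10^-27 kg·m/s

The uncertainty principle implies that measuring position disturbs momentum:
ΔxΔp ≥ ℏ/2

When we measure position with precision Δx, we necessarily introduce a momentum uncertainty:
Δp ≥ ℏ/(2Δx)
Δp_min = (1.055e-34 J·s) / (2 × 7.260e-09 m)
Δp_min = 7.263e-27 kg·m/s

The more precisely we measure position, the greater the momentum disturbance.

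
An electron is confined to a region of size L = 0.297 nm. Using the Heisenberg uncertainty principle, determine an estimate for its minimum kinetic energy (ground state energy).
107.982 meV

Using the uncertainty principle to estimate ground state energy:

1. The position uncertainty is approximately the confinement size:
   Δx ≈ L = 2.970e-10 m

2. From ΔxΔp ≥ ℏ/2, the minimum momentum uncertainty is:
   Δp ≈ ℏ/(2L) = 1.775e-25 kg·m/s

3. The kinetic energy is approximately:
   KE ≈ (Δp)²/(2m) = (1.775e-25)²/(2 × 9.109e-31 kg)
   KE ≈ 1.730e-20 J = 107.982 meV

This is an order-of-magnitude estimate of the ground state energy.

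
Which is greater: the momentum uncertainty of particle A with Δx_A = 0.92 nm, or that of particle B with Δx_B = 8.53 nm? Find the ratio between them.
Particle A has the larger minimum momentum uncertainty, by a factor of 9.27.

For each particle, the minimum momentum uncertainty is Δp_min = ℏ/(2Δx):

Particle A: Δp_A = ℏ/(2×9.200e-10 m) = 5.731e-26 kg·m/s
Particle B: Δp_B = ℏ/(2×8.530e-09 m) = 6.182e-27 kg·m/s

Ratio: Δp_A/Δp_B = 9.27

Since Δp_min ∝ 1/Δx, the particle with smaller position uncertainty (A) has larger momentum uncertainty.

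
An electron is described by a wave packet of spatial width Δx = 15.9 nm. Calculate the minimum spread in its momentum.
3.316 × 10^-27 kg·m/s

For a wave packet, the spatial width Δx and momentum spread Δp are related by the uncertainty principle:
ΔxΔp ≥ ℏ/2

The minimum momentum spread is:
Δp_min = ℏ/(2Δx)
Δp_min = (1.055e-34 J·s) / (2 × 1.590e-08 m)
Δp_min = 3.316e-27 kg·m/s

A wave packet cannot have both a well-defined position and well-defined momentum.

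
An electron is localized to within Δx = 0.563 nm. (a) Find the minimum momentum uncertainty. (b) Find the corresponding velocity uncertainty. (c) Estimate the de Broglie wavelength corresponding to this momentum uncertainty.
(a) Δp_min = 9.366 × 10^-26 kg·m/s
(b) Δv_min = 102.813 km/s
(c) λ_dB = 7.075 nm

Step-by-step:

(a) From the uncertainty principle:
Δp_min = ℏ/(2Δx) = (1.055e-34 J·s)/(2 × 5.630e-10 m) = 9.366e-26 kg·m/s

(b) The velocity uncertainty:
Δv = Δp/m = (9.366e-26 kg·m/s)/(9.109e-31 kg) = 1.028e+05 m/s = 102.813 km/s

(c) The de Broglie wavelength for this momentum:
λ = h/p = (6.626e-34 J·s)/(9.366e-26 kg·m/s) = 7.075e-09 m = 7.075 nm

Note: The de Broglie wavelength is comparable to the localization size, as expected from wave-particle duality.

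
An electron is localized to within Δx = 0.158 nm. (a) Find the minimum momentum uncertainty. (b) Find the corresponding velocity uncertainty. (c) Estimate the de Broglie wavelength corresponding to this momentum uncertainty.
(a) Δp_min = 3.337 × 10^-25 kg·m/s
(b) Δv_min = 366.353 km/s
(c) λ_dB = 1.985 nm

Step-by-step:

(a) From the uncertainty principle:
Δp_min = ℏ/(2Δx) = (1.055e-34 J·s)/(2 × 1.580e-10 m) = 3.337e-25 kg·m/s

(b) The velocity uncertainty:
Δv = Δp/m = (3.337e-25 kg·m/s)/(9.109e-31 kg) = 3.664e+05 m/s = 366.353 km/s

(c) The de Broglie wavelength for this momentum:
λ = h/p = (6.626e-34 J·s)/(3.337e-25 kg·m/s) = 1.985e-09 m = 1.985 nm

Note: The de Broglie wavelength is comparable to the localization size, as expected from wave-particle duality.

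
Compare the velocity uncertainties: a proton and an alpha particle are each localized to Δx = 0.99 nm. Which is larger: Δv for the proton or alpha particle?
The proton has the larger minimum velocity uncertainty, by a ratio of 4.0.

For both particles, Δp_min = ℏ/(2Δx) = 5.326e-26 kg·m/s (same for both).

The velocity uncertainty is Δv = Δp/m:
- proton: Δv = 5.326e-26 / 1.673e-27 = 3.184e+01 m/s = 31.843 m/s
- alpha particle: Δv = 5.326e-26 / 6.645e-27 = 8.016e+00 m/s = 8.016 m/s

Ratio: 3.184e+01 / 8.016e+00 = 4.0

The lighter particle has larger velocity uncertainty because Δv ∝ 1/m.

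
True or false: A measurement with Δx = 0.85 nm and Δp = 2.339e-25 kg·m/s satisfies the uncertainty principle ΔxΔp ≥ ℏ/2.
Yes, it satisfies the uncertainty principle.

Calculate the product ΔxΔp:
ΔxΔp = (8.500e-10 m) × (2.339e-25 kg·m/s)
ΔxΔp = 1.988e-34 J·s

Compare to the minimum allowed value ℏ/2:
ℏ/2 = 5.273e-35 J·s

Since ΔxΔp = 1.988e-34 J·s ≥ 5.273e-35 J·s = ℏ/2,
the measurement satisfies the uncertainty principle.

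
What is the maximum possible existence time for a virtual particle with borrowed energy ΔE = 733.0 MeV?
4.490 × 10^-25 s

Using the energy-time uncertainty principle:
ΔEΔt ≥ ℏ/2

For a virtual particle borrowing energy ΔE, the maximum lifetime is:
Δt_max = ℏ/(2ΔE)

Converting energy:
ΔE = 733.0 MeV = 1.174e-10 J

Δt_max = (1.055e-34 J·s) / (2 × 1.174e-10 J)
Δt_max = 4.490e-25 s = 4.490 × 10^-25 s

Virtual particles with higher borrowed energy exist for shorter times.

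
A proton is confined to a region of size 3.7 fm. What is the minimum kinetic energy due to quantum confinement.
378.923 keV

Using the uncertainty principle:

1. Position uncertainty: Δx ≈ 3.700e-15 m
2. Minimum momentum uncertainty: Δp = ℏ/(2Δx) = 1.425e-20 kg·m/s
3. Minimum kinetic energy:
   KE = (Δp)²/(2m) = (1.425e-20)²/(2 × 1.673e-27 kg)
   KE = 6.071e-14 J = 378.923 keV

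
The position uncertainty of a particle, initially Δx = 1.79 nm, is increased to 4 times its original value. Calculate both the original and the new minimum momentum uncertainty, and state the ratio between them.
Original Δp_min = 2.946 × 10^-26 kg·m/s; new Δp'_min = 7.364 × 10^-27 kg·m/s; ratio Δp'_min/Δp_min = 1/4.

From the uncertainty principle ΔxΔp ≥ ℏ/2, the minimum momentum uncertainty is Δp_min = ℏ/(2Δx).

Original (Δx = 1.79 nm = 1.790e-09 m):
Δp_min = (1.055e-34 J·s)/(2 × 1.790e-09 m) = 2.946e-26 kg·m/s

When Δx → 4Δx:
Δp'_min = ℏ/(2 × 4Δx) = (1/4) × ℏ/(2Δx) = (1/4) × Δp_min
Δp'_min = 1/4 × 2.946e-26 kg·m/s = 7.364e-27 kg·m/s

Since Δp_min ∝ 1/Δx, when Δx is increased to 4 times its original value, Δp_min decreases to 1/4 of its original value.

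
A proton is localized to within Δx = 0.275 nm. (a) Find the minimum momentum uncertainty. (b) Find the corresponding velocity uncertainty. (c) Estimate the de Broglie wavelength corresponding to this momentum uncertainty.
(a) Δp_min = 1.917 × 10^-25 kg·m/s
(b) Δv_min = 114.635 m/s
(c) λ_dB = 3.456 nm

Step-by-step:

(a) From the uncertainty principle:
Δp_min = ℏ/(2Δx) = (1.055e-34 J·s)/(2 × 2.750e-10 m) = 1.917e-25 kg·m/s

(b) The velocity uncertainty:
Δv = Δp/m = (1.917e-25 kg·m/s)/(1.673e-27 kg) = 1.146e+02 m/s = 114.635 m/s

(c) The de Broglie wavelength for this momentum:
λ = h/p = (6.626e-34 J·s)/(1.917e-25 kg·m/s) = 3.456e-09 m = 3.456 nm

Note: The de Broglie wavelength is comparable to the localization size, as expected from wave-particle duality.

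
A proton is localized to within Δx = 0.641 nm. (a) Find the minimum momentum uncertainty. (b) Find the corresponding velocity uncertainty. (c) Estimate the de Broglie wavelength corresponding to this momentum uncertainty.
(a) Δp_min = 8.226 × 10^-26 kg·m/s
(b) Δv_min = 49.180 m/s
(c) λ_dB = 8.055 nm

Step-by-step:

(a) From the uncertainty principle:
Δp_min = ℏ/(2Δx) = (1.055e-34 J·s)/(2 × 6.410e-10 m) = 8.226e-26 kg·m/s

(b) The velocity uncertainty:
Δv = Δp/m = (8.226e-26 kg·m/s)/(1.673e-27 kg) = 4.918e+01 m/s = 49.180 m/s

(c) The de Broglie wavelength for this momentum:
λ = h/p = (6.626e-34 J·s)/(8.226e-26 kg·m/s) = 8.055e-09 m = 8.055 nm

Note: The de Broglie wavelength is comparable to the localization size, as expected from wave-particle duality.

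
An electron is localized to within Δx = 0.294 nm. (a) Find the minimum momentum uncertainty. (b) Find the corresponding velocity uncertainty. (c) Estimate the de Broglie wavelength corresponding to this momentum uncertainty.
(a) Δp_min = 1.793 × 10^-25 kg·m/s
(b) Δv_min = 196.884 km/s
(c) λ_dB = 3.695 nm

Step-by-step:

(a) From the uncertainty principle:
Δp_min = ℏ/(2Δx) = (1.055e-34 J·s)/(2 × 2.940e-10 m) = 1.793e-25 kg·m/s

(b) The velocity uncertainty:
Δv = Δp/m = (1.793e-25 kg·m/s)/(9.109e-31 kg) = 1.969e+05 m/s = 196.884 km/s

(c) The de Broglie wavelength for this momentum:
λ = h/p = (6.626e-34 J·s)/(1.793e-25 kg·m/s) = 3.695e-09 m = 3.695 nm

Note: The de Broglie wavelength is comparable to the localization size, as expected from wave-particle duality.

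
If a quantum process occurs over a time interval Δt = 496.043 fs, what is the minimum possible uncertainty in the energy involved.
663.463 μeV

Using the energy-time uncertainty principle:
ΔEΔt ≥ ℏ/2

The minimum uncertainty in energy is:
ΔE_min = ℏ/(2Δt)
ΔE_min = (1.055e-34 J·s) / (2 × 4.960e-13 s)
ΔE_min = 1.063e-22 J = 663.463 μeV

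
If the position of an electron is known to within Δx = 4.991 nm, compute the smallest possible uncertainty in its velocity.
11.598 km/s

Using the Heisenberg uncertainty principle and Δp = mΔv:
ΔxΔp ≥ ℏ/2
Δx(mΔv) ≥ ℏ/2

The minimum uncertainty in velocity is:
Δv_min = ℏ/(2mΔx)
Δv_min = (1.055e-34 J·s) / (2 × 9.109e-31 kg × 4.991e-09 m)
Δv_min = 1.160e+04 m/s = 11.598 km/s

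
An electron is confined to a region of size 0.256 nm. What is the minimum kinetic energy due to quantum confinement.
145.339 meV

Using the uncertainty principle:

1. Position uncertainty: Δx ≈ 2.560e-10 m
2. Minimum momentum uncertainty: Δp = ℏ/(2Δx) = 2.060e-25 kg·m/s
3. Minimum kinetic energy:
   KE = (Δp)²/(2m) = (2.060e-25)²/(2 × 9.109e-31 kg)
   KE = 2.329e-20 J = 145.339 meV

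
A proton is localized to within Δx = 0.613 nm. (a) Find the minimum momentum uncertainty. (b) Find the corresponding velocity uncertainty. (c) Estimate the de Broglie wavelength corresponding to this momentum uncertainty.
(a) Δp_min = 8.602 × 10^-26 kg·m/s
(b) Δv_min = 51.427 m/s
(c) λ_dB = 7.703 nm

Step-by-step:

(a) From the uncertainty principle:
Δp_min = ℏ/(2Δx) = (1.055e-34 J·s)/(2 × 6.130e-10 m) = 8.602e-26 kg·m/s

(b) The velocity uncertainty:
Δv = Δp/m = (8.602e-26 kg·m/s)/(1.673e-27 kg) = 5.143e+01 m/s = 51.427 m/s

(c) The de Broglie wavelength for this momentum:
λ = h/p = (6.626e-34 J·s)/(8.602e-26 kg·m/s) = 7.703e-09 m = 7.703 nm

Note: The de Broglie wavelength is comparable to the localization size, as expected from wave-particle duality.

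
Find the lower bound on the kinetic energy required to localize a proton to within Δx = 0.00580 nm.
154.205 meV

Localizing a particle requires giving it sufficient momentum uncertainty:

1. From uncertainty principle: Δp ≥ ℏ/(2Δx)
   Δp_min = (1.055e-34 J·s) / (2 × 5.800e-12 m)
   Δp_min = 9.091e-24 kg·m/s

2. This momentum uncertainty corresponds to kinetic energy:
   KE ≈ (Δp)²/(2m) = (9.091e-24)²/(2 × 1.673e-27 kg)
   KE = 2.471e-20 J = 154.205 meV

Tighter localization requires more energy.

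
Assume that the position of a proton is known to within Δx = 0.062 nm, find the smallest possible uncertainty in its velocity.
508.460 m/s

Using the Heisenberg uncertainty principle and Δp = mΔv:
ΔxΔp ≥ ℏ/2
Δx(mΔv) ≥ ℏ/2

The minimum uncertainty in velocity is:
Δv_min = ℏ/(2mΔx)
Δv_min = (1.055e-34 J·s) / (2 × 1.673e-27 kg × 6.200e-11 m)
Δv_min = 5.085e+02 m/s = 508.460 m/s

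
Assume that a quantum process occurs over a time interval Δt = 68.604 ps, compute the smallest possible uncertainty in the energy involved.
4.797 μeV

Using the energy-time uncertainty principle:
ΔEΔt ≥ ℏ/2

The minimum uncertainty in energy is:
ΔE_min = ℏ/(2Δt)
ΔE_min = (1.055e-34 J·s) / (2 × 6.860e-11 s)
ΔE_min = 7.686e-25 J = 4.797 μeV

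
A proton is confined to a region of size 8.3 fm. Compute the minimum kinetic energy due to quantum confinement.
75.301 keV

Using the uncertainty principle:

1. Position uncertainty: Δx ≈ 8.300e-15 m
2. Minimum momentum uncertainty: Δp = ℏ/(2Δx) = 6.353e-21 kg·m/s
3. Minimum kinetic energy:
   KE = (Δp)²/(2m) = (6.353e-21)²/(2 × 1.673e-27 kg)
   KE = 1.206e-14 J = 75.301 keV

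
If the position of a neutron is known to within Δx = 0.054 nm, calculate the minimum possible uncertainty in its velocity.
582.984 m/s

Using the Heisenberg uncertainty principle and Δp = mΔv:
ΔxΔp ≥ ℏ/2
Δx(mΔv) ≥ ℏ/2

The minimum uncertainty in velocity is:
Δv_min = ℏ/(2mΔx)
Δv_min = (1.055e-34 J·s) / (2 × 1.675e-27 kg × 5.400e-11 m)
Δv_min = 5.830e+02 m/s = 582.984 m/s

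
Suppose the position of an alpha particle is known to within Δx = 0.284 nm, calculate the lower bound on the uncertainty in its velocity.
27.942 m/s

Using the Heisenberg uncertainty principle and Δp = mΔv:
ΔxΔp ≥ ℏ/2
Δx(mΔv) ≥ ℏ/2

The minimum uncertainty in velocity is:
Δv_min = ℏ/(2mΔx)
Δv_min = (1.055e-34 J·s) / (2 × 6.645e-27 kg × 2.840e-10 m)
Δv_min = 2.794e+01 m/s = 27.942 m/s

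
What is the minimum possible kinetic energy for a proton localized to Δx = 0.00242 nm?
885.775 meV

Localizing a particle requires giving it sufficient momentum uncertainty:

1. From uncertainty principle: Δp ≥ ℏ/(2Δx)
   Δp_min = (1.055e-34 J·s) / (2 × 2.420e-12 m)
   Δp_min = 2.179e-23 kg·m/s

2. This momentum uncertainty corresponds to kinetic energy:
   KE ≈ (Δp)²/(2m) = (2.179e-23)²/(2 × 1.673e-27 kg)
   KE = 1.419e-19 J = 885.775 meV

Tighter localization requires more energy.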